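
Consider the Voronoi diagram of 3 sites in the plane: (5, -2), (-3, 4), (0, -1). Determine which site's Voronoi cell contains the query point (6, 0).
Nearest site = (5, -2)

The Voronoi cell of site s contains exactly those query points closer to s than to any other site. Compute squared distances from q = (6, 0) to each site:
  (5 − 6)² + (-2 − 0)² = 5
  (0 − 6)² + (-1 − 0)² = 37
  (-3 − 6)² + (4 − 0)² = 97
Minimum is attained by (5, -2), so q lies in its Voronoi cell.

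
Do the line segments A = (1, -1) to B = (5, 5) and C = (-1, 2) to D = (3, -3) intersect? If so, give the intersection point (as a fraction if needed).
Yes; intersection at (13/11, -8/11) (t = 1/22 on AB, s = 6/11 on CD)

Parametrize AB as A + t(B − A) = (1 + 4 t, -1 + 6 t) and CD as C + s(D − C) = (-1 + 4 s, 2 + -5 s). Solve the linear system for (t, s). Determinant = 44 ≠ 0, so a unique intersection of the containing lines exists. Solution: t = 1/22, s = 6/11 — both in [0, 1], so the segments cross. Intersection point: (13/11, -8/11).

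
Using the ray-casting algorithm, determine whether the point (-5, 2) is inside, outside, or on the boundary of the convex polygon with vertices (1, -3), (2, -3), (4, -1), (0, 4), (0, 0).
The point (-5, 2) lies strictly outside the polygon

Cast a horizontal ray to the right from the query point and count how many polygon edges it crosses (each edge strictly once or zero times, handled with the usual half-open convention). 
Parity of crossings → even ⇒ outside.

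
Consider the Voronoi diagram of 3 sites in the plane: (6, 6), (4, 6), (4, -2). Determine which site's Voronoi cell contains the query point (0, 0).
Nearest site = (4, -2)

The Voronoi cell of site s contains exactly those query points closer to s than to any other site. Compute squared distances from q = (0, 0) to each site:
  (4 − 0)² + (-2 − 0)² = 20
  (4 − 0)² + (6 − 0)² = 52
  (6 − 0)² + (6 − 0)² = 72
Minimum is attained by (4, -2), so q lies in its Voronoi cell.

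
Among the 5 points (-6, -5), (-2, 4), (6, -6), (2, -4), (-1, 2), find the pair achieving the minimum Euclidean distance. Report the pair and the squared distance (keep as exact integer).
Pair = ((-2, 4), (-1, 2)); squared distance = 5

Compute all C(5, 2) = 10 pairwise squared distances (x_i − x_j)² + (y_i − y_j)². The minimum is 5, attained by the pair ((-2, 4), (-1, 2)).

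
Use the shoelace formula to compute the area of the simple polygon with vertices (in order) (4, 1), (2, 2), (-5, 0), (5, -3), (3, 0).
Area = 43/2

Shoelace formula: Area = (1/2) |Σ_i (x_i · y_{i+1} − x_{i+1} · y_i)| (indices mod n). Compute each cross term:
  (4)(2) − (2)(1) = 6
  (2)(0) − (-5)(2) = 10
  (-5)(-3) − (5)(0) = 15
  (5)(0) − (3)(-3) = 9
  (3)(1) − (4)(0) = 3
Sum = 43, so (signed) Area = 43/2 = 43/2, |Area| = 43/2.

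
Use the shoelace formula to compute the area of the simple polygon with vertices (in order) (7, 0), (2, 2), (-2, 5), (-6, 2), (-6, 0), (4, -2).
Area = 46

Shoelace formula: Area = (1/2) |Σ_i (x_i · y_{i+1} − x_{i+1} · y_i)| (indices mod n). Compute each cross term:
  (7)(2) − (2)(0) = 14
  (2)(5) − (-2)(2) = 14
  (-2)(2) − (-6)(5) = 26
  (-6)(0) − (-6)(2) = 12
  (-6)(-2) − (4)(0) = 12
  (4)(0) − (7)(-2) = 14
Sum = 92, so (signed) Area = 92/2 = 46, |Area| = 46.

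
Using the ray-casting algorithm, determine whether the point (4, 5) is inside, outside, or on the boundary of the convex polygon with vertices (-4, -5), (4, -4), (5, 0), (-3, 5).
The point (4, 5) lies strictly outside the polygon

Cast a horizontal ray to the right from the query point and count how many polygon edges it crosses (each edge strictly once or zero times, handled with the usual half-open convention). 
Parity of crossings → even ⇒ outside.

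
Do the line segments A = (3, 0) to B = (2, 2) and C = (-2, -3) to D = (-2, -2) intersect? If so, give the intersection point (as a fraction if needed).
No (intersection of containing lines falls outside at least one segment)

Parametrize and solve: t = 5, s = 13. At least one of these is outside [0, 1], so the segments do not intersect.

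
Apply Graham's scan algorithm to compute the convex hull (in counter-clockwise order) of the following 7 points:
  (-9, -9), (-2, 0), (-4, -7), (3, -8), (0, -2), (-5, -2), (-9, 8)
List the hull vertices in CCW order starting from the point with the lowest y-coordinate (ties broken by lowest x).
Hull (CCW) = [(-9, -9), (3, -8), (0, -2), (-9, 8)]

Graham scan procedure:
  1. Find the pivot p₀ = point with lowest y (tie → lowest x): (-9, -9).
  2. Sort the remaining points by polar angle around p₀.
  3. Walk through sorted points, maintaining a stack; pop the top while the last three entries make a non-left turn (cross product ≤ 0).
  4. Final stack is the convex hull in CCW order: (-9, -9), (3, -8), (0, -2), (-9, 8).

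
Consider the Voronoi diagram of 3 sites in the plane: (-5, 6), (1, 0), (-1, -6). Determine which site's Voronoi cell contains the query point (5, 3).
Nearest site = (1, 0)

The Voronoi cell of site s contains exactly those query points closer to s than to any other site. Compute squared distances from q = (5, 3) to each site:
  (1 − 5)² + (0 − 3)² = 25
  (-5 − 5)² + (6 − 3)² = 109
  (-1 − 5)² + (-6 − 3)² = 117
Minimum is attained by (1, 0), so q lies in its Voronoi cell.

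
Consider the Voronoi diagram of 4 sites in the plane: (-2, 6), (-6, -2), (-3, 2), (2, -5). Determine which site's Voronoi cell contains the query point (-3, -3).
Nearest site = (-6, -2)

The Voronoi cell of site s contains exactly those query points closer to s than to any other site. Compute squared distances from q = (-3, -3) to each site:
  (-6 − -3)² + (-2 − -3)² = 10
  (-3 − -3)² + (2 − -3)² = 25
  (2 − -3)² + (-5 − -3)² = 29
  (-2 − -3)² + (6 − -3)² = 82
Minimum is attained by (-6, -2), so q lies in its Voronoi cell.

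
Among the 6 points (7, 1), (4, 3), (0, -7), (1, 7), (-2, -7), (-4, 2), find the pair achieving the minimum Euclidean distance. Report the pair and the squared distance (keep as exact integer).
Pair = ((0, -7), (-2, -7)); squared distance = 4

Compute all C(6, 2) = 15 pairwise squared distances (x_i − x_j)² + (y_i − y_j)². The minimum is 4, attained by the pair ((0, -7), (-2, -7)).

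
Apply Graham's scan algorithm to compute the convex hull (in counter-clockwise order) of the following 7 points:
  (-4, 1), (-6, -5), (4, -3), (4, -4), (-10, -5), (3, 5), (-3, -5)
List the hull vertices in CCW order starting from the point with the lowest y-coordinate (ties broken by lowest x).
Hull (CCW) = [(-10, -5), (-3, -5), (4, -4), (4, -3), (3, 5), (-4, 1)]

Graham scan procedure:
  1. Find the pivot p₀ = point with lowest y (tie → lowest x): (-10, -5).
  2. Sort the remaining points by polar angle around p₀.
  3. Walk through sorted points, maintaining a stack; pop the top while the last three entries make a non-left turn (cross product ≤ 0).
  4. Final stack is the convex hull in CCW order: (-10, -5), (-3, -5), (4, -4), (4, -3), (3, 5), (-4, 1).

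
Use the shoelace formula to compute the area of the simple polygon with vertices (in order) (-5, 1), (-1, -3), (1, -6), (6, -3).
Area = 49/2

Shoelace formula: Area = (1/2) |Σ_i (x_i · y_{i+1} − x_{i+1} · y_i)| (indices mod n). Compute each cross term:
  (-5)(-3) − (-1)(1) = 16
  (-1)(-6) − (1)(-3) = 9
  (1)(-3) − (6)(-6) = 33
  (6)(1) − (-5)(-3) = -9
Sum = 49, so (signed) Area = 49/2 = 49/2, |Area| = 49/2.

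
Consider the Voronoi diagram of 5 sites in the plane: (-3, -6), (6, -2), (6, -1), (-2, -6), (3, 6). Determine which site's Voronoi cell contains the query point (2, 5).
Nearest site = (3, 6)

The Voronoi cell of site s contains exactly those query points closer to s than to any other site. Compute squared distances from q = (2, 5) to each site:
  (3 − 2)² + (6 − 5)² = 2
  (6 − 2)² + (-1 − 5)² = 52
  (6 − 2)² + (-2 − 5)² = 65
  (-2 − 2)² + (-6 − 5)² = 137
  (-3 − 2)² + (-6 − 5)² = 146
Minimum is attained by (3, 6), so q lies in its Voronoi cell.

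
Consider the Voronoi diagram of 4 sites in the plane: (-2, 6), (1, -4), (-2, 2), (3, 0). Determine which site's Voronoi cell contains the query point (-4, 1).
Nearest site = (-2, 2)

The Voronoi cell of site s contains exactly those query points closer to s than to any other site. Compute squared distances from q = (-4, 1) to each site:
  (-2 − -4)² + (2 − 1)² = 5
  (-2 − -4)² + (6 − 1)² = 29
  (1 − -4)² + (-4 − 1)² = 50
  (3 − -4)² + (0 − 1)² = 50
Minimum is attained by (-2, 2), so q lies in its Voronoi cell.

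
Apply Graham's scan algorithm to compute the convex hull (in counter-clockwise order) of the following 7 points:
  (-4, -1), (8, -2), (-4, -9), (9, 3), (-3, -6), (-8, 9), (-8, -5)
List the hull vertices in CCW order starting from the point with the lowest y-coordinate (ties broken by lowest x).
Hull (CCW) = [(-4, -9), (8, -2), (9, 3), (-8, 9), (-8, -5)]

Graham scan procedure:
  1. Find the pivot p₀ = point with lowest y (tie → lowest x): (-4, -9).
  2. Sort the remaining points by polar angle around p₀.
  3. Walk through sorted points, maintaining a stack; pop the top while the last three entries make a non-left turn (cross product ≤ 0).
  4. Final stack is the convex hull in CCW order: (-4, -9), (8, -2), (9, 3), (-8, 9), (-8, -5).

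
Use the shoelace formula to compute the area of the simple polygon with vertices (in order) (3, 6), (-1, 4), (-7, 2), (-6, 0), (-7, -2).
Area = 16

Shoelace formula: Area = (1/2) |Σ_i (x_i · y_{i+1} − x_{i+1} · y_i)| (indices mod n). Compute each cross term:
  (3)(4) − (-1)(6) = 18
  (-1)(2) − (-7)(4) = 26
  (-7)(0) − (-6)(2) = 12
  (-6)(-2) − (-7)(0) = 12
  (-7)(6) − (3)(-2) = -36
Sum = 32, so (signed) Area = 32/2 = 16, |Area| = 16.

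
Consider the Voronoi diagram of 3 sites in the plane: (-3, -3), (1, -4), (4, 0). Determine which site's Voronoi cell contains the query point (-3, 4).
Nearest site = (-3, -3)

The Voronoi cell of site s contains exactly those query points closer to s than to any other site. Compute squared distances from q = (-3, 4) to each site:
  (-3 − -3)² + (-3 − 4)² = 49
  (4 − -3)² + (0 − 4)² = 65
  (1 − -3)² + (-4 − 4)² = 80
Minimum is attained by (-3, -3), so q lies in its Voronoi cell.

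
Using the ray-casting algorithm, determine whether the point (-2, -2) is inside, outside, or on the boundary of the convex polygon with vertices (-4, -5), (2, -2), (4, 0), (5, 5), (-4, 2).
The point (-2, -2) lies strictly inside the polygon

Cast a horizontal ray to the right from the query point and count how many polygon edges it crosses (each edge strictly once or zero times, handled with the usual half-open convention). 
Parity of crossings → odd ⇒ inside.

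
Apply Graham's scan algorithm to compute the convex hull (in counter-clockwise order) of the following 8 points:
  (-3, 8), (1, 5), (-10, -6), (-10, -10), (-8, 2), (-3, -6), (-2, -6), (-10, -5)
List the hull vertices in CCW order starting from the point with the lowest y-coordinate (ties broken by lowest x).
Hull (CCW) = [(-10, -10), (-2, -6), (1, 5), (-3, 8), (-8, 2), (-10, -5)]

Graham scan procedure:
  1. Find the pivot p₀ = point with lowest y (tie → lowest x): (-10, -10).
  2. Sort the remaining points by polar angle around p₀.
  3. Walk through sorted points, maintaining a stack; pop the top while the last three entries make a non-left turn (cross product ≤ 0).
  4. Final stack is the convex hull in CCW order: (-10, -10), (-2, -6), (1, 5), (-3, 8), (-8, 2), (-10, -5).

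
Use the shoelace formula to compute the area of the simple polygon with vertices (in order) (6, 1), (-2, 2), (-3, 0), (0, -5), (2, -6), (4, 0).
Area = 73/2

Shoelace formula: Area = (1/2) |Σ_i (x_i · y_{i+1} − x_{i+1} · y_i)| (indices mod n). Compute each cross term:
  (6)(2) − (-2)(1) = 14
  (-2)(0) − (-3)(2) = 6
  (-3)(-5) − (0)(0) = 15
  (0)(-6) − (2)(-5) = 10
  (2)(0) − (4)(-6) = 24
  (4)(1) − (6)(0) = 4
Sum = 73, so (signed) Area = 73/2 = 73/2, |Area| = 73/2.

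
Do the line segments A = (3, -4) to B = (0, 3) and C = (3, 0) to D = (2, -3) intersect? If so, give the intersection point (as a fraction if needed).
Yes; intersection at (9/4, -9/4) (t = 1/4 on AB, s = 3/4 on CD)

Parametrize AB as A + t(B − A) = (3 + -3 t, -4 + 7 t) and CD as C + s(D − C) = (3 + -1 s, 0 + -3 s). Solve the linear system for (t, s). Determinant = -16 ≠ 0, so a unique intersection of the containing lines exists. Solution: t = 1/4, s = 3/4 — both in [0, 1], so the segments cross. Intersection point: (9/4, -9/4).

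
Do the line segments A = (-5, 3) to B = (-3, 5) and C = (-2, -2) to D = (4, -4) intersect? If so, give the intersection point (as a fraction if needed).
No (intersection of containing lines falls outside at least one segment)

Parametrize and solve: t = -3/2, s = -1. At least one of these is outside [0, 1], so the segments do not intersect.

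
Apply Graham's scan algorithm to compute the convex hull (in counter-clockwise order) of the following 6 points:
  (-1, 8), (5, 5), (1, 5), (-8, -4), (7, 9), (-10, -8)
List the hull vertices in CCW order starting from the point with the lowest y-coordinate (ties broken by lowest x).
Hull (CCW) = [(-10, -8), (5, 5), (7, 9), (-1, 8), (-8, -4)]

Graham scan procedure:
  1. Find the pivot p₀ = point with lowest y (tie → lowest x): (-10, -8).
  2. Sort the remaining points by polar angle around p₀.
  3. Walk through sorted points, maintaining a stack; pop the top while the last three entries make a non-left turn (cross product ≤ 0).
  4. Final stack is the convex hull in CCW order: (-10, -8), (5, 5), (7, 9), (-1, 8), (-8, -4).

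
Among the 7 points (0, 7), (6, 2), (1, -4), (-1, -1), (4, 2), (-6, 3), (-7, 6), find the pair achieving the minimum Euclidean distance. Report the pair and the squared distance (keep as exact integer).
Pair = ((6, 2), (4, 2)); squared distance = 4

Compute all C(7, 2) = 21 pairwise squared distances (x_i − x_j)² + (y_i − y_j)². The minimum is 4, attained by the pair ((6, 2), (4, 2)).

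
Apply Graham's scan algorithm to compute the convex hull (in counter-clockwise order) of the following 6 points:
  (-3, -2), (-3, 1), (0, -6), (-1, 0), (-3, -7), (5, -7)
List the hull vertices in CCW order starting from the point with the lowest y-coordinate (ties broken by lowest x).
Hull (CCW) = [(-3, -7), (5, -7), (-1, 0), (-3, 1)]

Graham scan procedure:
  1. Find the pivot p₀ = point with lowest y (tie → lowest x): (-3, -7).
  2. Sort the remaining points by polar angle around p₀.
  3. Walk through sorted points, maintaining a stack; pop the top while the last three entries make a non-left turn (cross product ≤ 0).
  4. Final stack is the convex hull in CCW order: (-3, -7), (5, -7), (-1, 0), (-3, 1).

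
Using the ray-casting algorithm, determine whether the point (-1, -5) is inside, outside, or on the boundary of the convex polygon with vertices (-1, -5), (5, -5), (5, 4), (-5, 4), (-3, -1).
The point (-1, -5) lies on the polygon boundary

Boundary check: the query satisfies the collinearity and bounding-box conditions for some polygon edge, so it lies exactly on the boundary.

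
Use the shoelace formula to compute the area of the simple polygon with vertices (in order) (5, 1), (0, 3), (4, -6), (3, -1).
Area = 25/2

Shoelace formula: Area = (1/2) |Σ_i (x_i · y_{i+1} − x_{i+1} · y_i)| (indices mod n). Compute each cross term:
  (5)(3) − (0)(1) = 15
  (0)(-6) − (4)(3) = -12
  (4)(-1) − (3)(-6) = 14
  (3)(1) − (5)(-1) = 8
Sum = 25, so (signed) Area = 25/2 = 25/2, |Area| = 25/2.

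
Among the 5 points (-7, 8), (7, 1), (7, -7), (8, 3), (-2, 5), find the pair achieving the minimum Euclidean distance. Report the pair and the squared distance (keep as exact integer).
Pair = ((7, 1), (8, 3)); squared distance = 5

Compute all C(5, 2) = 10 pairwise squared distances (x_i − x_j)² + (y_i − y_j)². The minimum is 5, attained by the pair ((7, 1), (8, 3)).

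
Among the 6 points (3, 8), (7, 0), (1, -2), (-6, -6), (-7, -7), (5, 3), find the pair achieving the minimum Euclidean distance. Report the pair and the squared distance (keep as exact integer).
Pair = ((-6, -6), (-7, -7)); squared distance = 2

Compute all C(6, 2) = 15 pairwise squared distances (x_i − x_j)² + (y_i − y_j)². The minimum is 2, attained by the pair ((-6, -6), (-7, -7)).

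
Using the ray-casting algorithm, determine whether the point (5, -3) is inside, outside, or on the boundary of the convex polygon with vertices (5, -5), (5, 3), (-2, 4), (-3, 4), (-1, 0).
The point (5, -3) lies on the polygon boundary

Boundary check: the query satisfies the collinearity and bounding-box conditions for some polygon edge, so it lies exactly on the boundary.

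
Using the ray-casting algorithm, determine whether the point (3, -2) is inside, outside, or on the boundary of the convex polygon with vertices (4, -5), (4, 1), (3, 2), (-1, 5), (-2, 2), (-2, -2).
The point (3, -2) lies strictly inside the polygon

Cast a horizontal ray to the right from the query point and count how many polygon edges it crosses (each edge strictly once or zero times, handled with the usual half-open convention). 
Parity of crossings → odd ⇒ inside.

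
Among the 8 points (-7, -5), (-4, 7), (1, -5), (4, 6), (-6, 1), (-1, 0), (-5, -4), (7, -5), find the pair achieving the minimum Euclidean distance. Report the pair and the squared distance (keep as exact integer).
Pair = ((-7, -5), (-5, -4)); squared distance = 5

Compute all C(8, 2) = 28 pairwise squared distances (x_i − x_j)² + (y_i − y_j)². The minimum is 5, attained by the pair ((-7, -5), (-5, -4)).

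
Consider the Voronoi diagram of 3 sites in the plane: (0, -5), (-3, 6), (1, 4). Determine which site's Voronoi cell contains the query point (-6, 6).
Nearest site = (-3, 6)

The Voronoi cell of site s contains exactly those query points closer to s than to any other site. Compute squared distances from q = (-6, 6) to each site:
  (-3 − -6)² + (6 − 6)² = 9
  (1 − -6)² + (4 − 6)² = 53
  (0 − -6)² + (-5 − 6)² = 157
Minimum is attained by (-3, 6), so q lies in its Voronoi cell.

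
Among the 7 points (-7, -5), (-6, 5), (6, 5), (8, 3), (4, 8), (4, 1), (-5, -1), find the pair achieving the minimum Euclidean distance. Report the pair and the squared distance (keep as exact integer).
Pair = ((6, 5), (8, 3)); squared distance = 8

Compute all C(7, 2) = 21 pairwise squared distances (x_i − x_j)² + (y_i − y_j)². The minimum is 8, attained by the pair ((6, 5), (8, 3)).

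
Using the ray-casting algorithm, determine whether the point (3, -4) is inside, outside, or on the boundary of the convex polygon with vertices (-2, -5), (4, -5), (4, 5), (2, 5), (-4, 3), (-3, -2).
The point (3, -4) lies strictly inside the polygon

Cast a horizontal ray to the right from the query point and count how many polygon edges it crosses (each edge strictly once or zero times, handled with the usual half-open convention). 
Parity of crossings → odd ⇒ inside.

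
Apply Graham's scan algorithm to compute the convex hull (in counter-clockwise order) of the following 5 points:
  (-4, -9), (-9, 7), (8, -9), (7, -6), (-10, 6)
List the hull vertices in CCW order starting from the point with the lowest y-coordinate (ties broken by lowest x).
Hull (CCW) = [(-4, -9), (8, -9), (7, -6), (-9, 7), (-10, 6)]

Graham scan procedure:
  1. Find the pivot p₀ = point with lowest y (tie → lowest x): (-4, -9).
  2. Sort the remaining points by polar angle around p₀.
  3. Walk through sorted points, maintaining a stack; pop the top while the last three entries make a non-left turn (cross product ≤ 0).
  4. Final stack is the convex hull in CCW order: (-4, -9), (8, -9), (7, -6), (-9, 7), (-10, 6).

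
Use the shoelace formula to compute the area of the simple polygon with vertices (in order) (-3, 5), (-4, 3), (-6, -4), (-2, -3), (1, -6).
Area = 57/2

Shoelace formula: Area = (1/2) |Σ_i (x_i · y_{i+1} − x_{i+1} · y_i)| (indices mod n). Compute each cross term:
  (-3)(3) − (-4)(5) = 11
  (-4)(-4) − (-6)(3) = 34
  (-6)(-3) − (-2)(-4) = 10
  (-2)(-6) − (1)(-3) = 15
  (1)(5) − (-3)(-6) = -13
Sum = 57, so (signed) Area = 57/2 = 57/2, |Area| = 57/2.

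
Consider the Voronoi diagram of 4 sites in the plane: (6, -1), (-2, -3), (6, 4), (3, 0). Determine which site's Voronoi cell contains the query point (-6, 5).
Nearest site = (-2, -3)

The Voronoi cell of site s contains exactly those query points closer to s than to any other site. Compute squared distances from q = (-6, 5) to each site:
  (-2 − -6)² + (-3 − 5)² = 80
  (3 − -6)² + (0 − 5)² = 106
  (6 − -6)² + (4 − 5)² = 145
  (6 − -6)² + (-1 − 5)² = 180
Minimum is attained by (-2, -3), so q lies in its Voronoi cell.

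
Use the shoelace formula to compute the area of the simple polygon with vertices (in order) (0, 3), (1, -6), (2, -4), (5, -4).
Area = 16

Shoelace formula: Area = (1/2) |Σ_i (x_i · y_{i+1} − x_{i+1} · y_i)| (indices mod n). Compute each cross term:
  (0)(-6) − (1)(3) = -3
  (1)(-4) − (2)(-6) = 8
  (2)(-4) − (5)(-4) = 12
  (5)(3) − (0)(-4) = 15
Sum = 32, so (signed) Area = 32/2 = 16, |Area| = 16.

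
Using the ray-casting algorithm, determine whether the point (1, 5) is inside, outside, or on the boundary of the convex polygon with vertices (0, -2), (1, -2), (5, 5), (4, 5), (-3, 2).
The point (1, 5) lies strictly outside the polygon

Cast a horizontal ray to the right from the query point and count how many polygon edges it crosses (each edge strictly once or zero times, handled with the usual half-open convention). 
Parity of crossings → even ⇒ outside.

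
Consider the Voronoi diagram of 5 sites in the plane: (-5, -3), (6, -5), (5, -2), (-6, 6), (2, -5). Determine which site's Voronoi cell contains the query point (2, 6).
Nearest site = (-6, 6)

The Voronoi cell of site s contains exactly those query points closer to s than to any other site. Compute squared distances from q = (2, 6) to each site:
  (-6 − 2)² + (6 − 6)² = 64
  (5 − 2)² + (-2 − 6)² = 73
  (2 − 2)² + (-5 − 6)² = 121
  (-5 − 2)² + (-3 − 6)² = 130
  (6 − 2)² + (-5 − 6)² = 137
Minimum is attained by (-6, 6), so q lies in its Voronoi cell.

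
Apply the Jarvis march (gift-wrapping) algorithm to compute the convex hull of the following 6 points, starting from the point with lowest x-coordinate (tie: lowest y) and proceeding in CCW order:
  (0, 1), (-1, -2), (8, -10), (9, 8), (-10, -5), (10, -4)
Hull (CCW) = [(-10, -5), (8, -10), (10, -4), (9, 8)]

Jarvis march: at each step, from the current hull vertex p, select the next vertex q as the point such that every other point lies strictly to the left of (or on) the directed line p → q. (Equivalently: for every other point r, the cross product (q − p) × (r − p) ≥ 0.)
Starting point (lowest x, tie lowest y): (-10, -5). Wrap until returning to start. Resulting hull: (-10, -5), (8, -10), (10, -4), (9, 8).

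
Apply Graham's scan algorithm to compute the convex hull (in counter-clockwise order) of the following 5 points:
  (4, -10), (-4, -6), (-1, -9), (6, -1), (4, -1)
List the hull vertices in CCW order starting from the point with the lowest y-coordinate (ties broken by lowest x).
Hull (CCW) = [(4, -10), (6, -1), (4, -1), (-4, -6), (-1, -9)]

Graham scan procedure:
  1. Find the pivot p₀ = point with lowest y (tie → lowest x): (4, -10).
  2. Sort the remaining points by polar angle around p₀.
  3. Walk through sorted points, maintaining a stack; pop the top while the last three entries make a non-left turn (cross product ≤ 0).
  4. Final stack is the convex hull in CCW order: (4, -10), (6, -1), (4, -1), (-4, -6), (-1, -9).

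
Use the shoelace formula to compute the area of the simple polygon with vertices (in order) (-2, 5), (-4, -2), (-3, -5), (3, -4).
Area = 36

Shoelace formula: Area = (1/2) |Σ_i (x_i · y_{i+1} − x_{i+1} · y_i)| (indices mod n). Compute each cross term:
  (-2)(-2) − (-4)(5) = 24
  (-4)(-5) − (-3)(-2) = 14
  (-3)(-4) − (3)(-5) = 27
  (3)(5) − (-2)(-4) = 7
Sum = 72, so (signed) Area = 72/2 = 36, |Area| = 36.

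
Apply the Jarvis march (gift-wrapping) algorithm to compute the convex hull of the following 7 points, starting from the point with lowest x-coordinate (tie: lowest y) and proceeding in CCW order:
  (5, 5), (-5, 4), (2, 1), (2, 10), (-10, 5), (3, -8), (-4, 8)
Hull (CCW) = [(-10, 5), (3, -8), (5, 5), (2, 10), (-4, 8)]

Jarvis march: at each step, from the current hull vertex p, select the next vertex q as the point such that every other point lies strictly to the left of (or on) the directed line p → q. (Equivalently: for every other point r, the cross product (q − p) × (r − p) ≥ 0.)
Starting point (lowest x, tie lowest y): (-10, 5). Wrap until returning to start. Resulting hull: (-10, 5), (3, -8), (5, 5), (2, 10), (-4, 8).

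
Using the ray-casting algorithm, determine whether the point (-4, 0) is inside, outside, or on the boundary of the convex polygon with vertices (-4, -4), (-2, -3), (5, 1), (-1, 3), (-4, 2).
The point (-4, 0) lies on the polygon boundary

Boundary check: the query satisfies the collinearity and bounding-box conditions for some polygon edge, so it lies exactly on the boundary.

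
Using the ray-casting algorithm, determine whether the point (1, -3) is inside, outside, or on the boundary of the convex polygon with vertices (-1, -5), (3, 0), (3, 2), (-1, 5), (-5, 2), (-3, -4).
The point (1, -3) lies strictly outside the polygon

Cast a horizontal ray to the right from the query point and count how many polygon edges it crosses (each edge strictly once or zero times, handled with the usual half-open convention). 
Parity of crossings → even ⇒ outside.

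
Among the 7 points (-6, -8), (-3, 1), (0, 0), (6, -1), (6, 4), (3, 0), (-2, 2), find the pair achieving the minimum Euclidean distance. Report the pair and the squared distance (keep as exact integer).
Pair = ((-3, 1), (-2, 2)); squared distance = 2

Compute all C(7, 2) = 21 pairwise squared distances (x_i − x_j)² + (y_i − y_j)². The minimum is 2, attained by the pair ((-3, 1), (-2, 2)).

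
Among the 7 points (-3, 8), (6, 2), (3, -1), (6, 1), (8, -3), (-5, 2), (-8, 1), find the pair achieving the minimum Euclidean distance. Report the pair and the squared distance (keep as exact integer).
Pair = ((6, 2), (6, 1)); squared distance = 1

Compute all C(7, 2) = 21 pairwise squared distances (x_i − x_j)² + (y_i − y_j)². The minimum is 1, attained by the pair ((6, 2), (6, 1)).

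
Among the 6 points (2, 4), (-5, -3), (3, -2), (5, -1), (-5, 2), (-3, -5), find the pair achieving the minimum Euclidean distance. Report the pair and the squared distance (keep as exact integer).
Pair = ((3, -2), (5, -1)); squared distance = 5

Compute all C(6, 2) = 15 pairwise squared distances (x_i − x_j)² + (y_i − y_j)². The minimum is 5, attained by the pair ((3, -2), (5, -1)).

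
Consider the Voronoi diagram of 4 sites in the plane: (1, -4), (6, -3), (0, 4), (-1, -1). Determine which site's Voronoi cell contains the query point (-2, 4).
Nearest site = (0, 4)

The Voronoi cell of site s contains exactly those query points closer to s than to any other site. Compute squared distances from q = (-2, 4) to each site:
  (0 − -2)² + (4 − 4)² = 4
  (-1 − -2)² + (-1 − 4)² = 26
  (1 − -2)² + (-4 − 4)² = 73
  (6 − -2)² + (-3 − 4)² = 113
Minimum is attained by (0, 4), so q lies in its Voronoi cell.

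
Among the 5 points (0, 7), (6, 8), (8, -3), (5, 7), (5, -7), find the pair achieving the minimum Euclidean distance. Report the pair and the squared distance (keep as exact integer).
Pair = ((6, 8), (5, 7)); squared distance = 2

Compute all C(5, 2) = 10 pairwise squared distances (x_i − x_j)² + (y_i − y_j)². The minimum is 2, attained by the pair ((6, 8), (5, 7)).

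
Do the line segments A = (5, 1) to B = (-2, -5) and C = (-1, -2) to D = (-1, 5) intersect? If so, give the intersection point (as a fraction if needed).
No (intersection of containing lines falls outside at least one segment)

Parametrize and solve: t = 6/7, s = -15/49. At least one of these is outside [0, 1], so the segments do not intersect.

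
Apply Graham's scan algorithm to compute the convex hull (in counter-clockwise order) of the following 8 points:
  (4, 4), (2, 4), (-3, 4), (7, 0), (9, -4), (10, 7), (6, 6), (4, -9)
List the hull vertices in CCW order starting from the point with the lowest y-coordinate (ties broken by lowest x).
Hull (CCW) = [(4, -9), (9, -4), (10, 7), (-3, 4)]

Graham scan procedure:
  1. Find the pivot p₀ = point with lowest y (tie → lowest x): (4, -9).
  2. Sort the remaining points by polar angle around p₀.
  3. Walk through sorted points, maintaining a stack; pop the top while the last three entries make a non-left turn (cross product ≤ 0).
  4. Final stack is the convex hull in CCW order: (4, -9), (9, -4), (10, 7), (-3, 4).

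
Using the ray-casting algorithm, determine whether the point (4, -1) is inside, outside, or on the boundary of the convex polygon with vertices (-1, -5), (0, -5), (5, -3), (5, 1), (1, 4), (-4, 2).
The point (4, -1) lies strictly inside the polygon

Cast a horizontal ray to the right from the query point and count how many polygon edges it crosses (each edge strictly once or zero times, handled with the usual half-open convention). 
Parity of crossings → odd ⇒ inside.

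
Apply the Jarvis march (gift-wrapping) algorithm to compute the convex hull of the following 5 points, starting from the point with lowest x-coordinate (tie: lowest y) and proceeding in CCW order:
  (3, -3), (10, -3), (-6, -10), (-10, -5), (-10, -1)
Hull (CCW) = [(-10, -5), (-6, -10), (10, -3), (-10, -1)]

Jarvis march: at each step, from the current hull vertex p, select the next vertex q as the point such that every other point lies strictly to the left of (or on) the directed line p → q. (Equivalently: for every other point r, the cross product (q − p) × (r − p) ≥ 0.)
Starting point (lowest x, tie lowest y): (-10, -5). Wrap until returning to start. Resulting hull: (-10, -5), (-6, -10), (10, -3), (-10, -1).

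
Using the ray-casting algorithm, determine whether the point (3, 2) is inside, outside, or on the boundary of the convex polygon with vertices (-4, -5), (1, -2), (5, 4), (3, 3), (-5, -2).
The point (3, 2) lies strictly inside the polygon

Cast a horizontal ray to the right from the query point and count how many polygon edges it crosses (each edge strictly once or zero times, handled with the usual half-open convention). 
Parity of crossings → odd ⇒ inside.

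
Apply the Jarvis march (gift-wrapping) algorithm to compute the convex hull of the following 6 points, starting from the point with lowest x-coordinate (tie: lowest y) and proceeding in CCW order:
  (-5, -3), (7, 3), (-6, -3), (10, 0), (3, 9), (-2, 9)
Hull (CCW) = [(-6, -3), (-5, -3), (10, 0), (3, 9), (-2, 9)]

Jarvis march: at each step, from the current hull vertex p, select the next vertex q as the point such that every other point lies strictly to the left of (or on) the directed line p → q. (Equivalently: for every other point r, the cross product (q − p) × (r − p) ≥ 0.)
Starting point (lowest x, tie lowest y): (-6, -3). Wrap until returning to start. Resulting hull: (-6, -3), (-5, -3), (10, 0), (3, 9), (-2, 9).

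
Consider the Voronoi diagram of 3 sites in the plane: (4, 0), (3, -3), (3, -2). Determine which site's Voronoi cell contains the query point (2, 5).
Nearest site = (4, 0)

The Voronoi cell of site s contains exactly those query points closer to s than to any other site. Compute squared distances from q = (2, 5) to each site:
  (4 − 2)² + (0 − 5)² = 29
  (3 − 2)² + (-2 − 5)² = 50
  (3 − 2)² + (-3 − 5)² = 65
Minimum is attained by (4, 0), so q lies in its Voronoi cell.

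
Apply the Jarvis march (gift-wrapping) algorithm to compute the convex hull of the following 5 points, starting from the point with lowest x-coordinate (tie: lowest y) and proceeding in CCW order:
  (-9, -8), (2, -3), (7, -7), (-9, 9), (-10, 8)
Hull (CCW) = [(-10, 8), (-9, -8), (7, -7), (-9, 9)]

Jarvis march: at each step, from the current hull vertex p, select the next vertex q as the point such that every other point lies strictly to the left of (or on) the directed line p → q. (Equivalently: for every other point r, the cross product (q − p) × (r − p) ≥ 0.)
Starting point (lowest x, tie lowest y): (-10, 8). Wrap until returning to start. Resulting hull: (-10, 8), (-9, -8), (7, -7), (-9, 9).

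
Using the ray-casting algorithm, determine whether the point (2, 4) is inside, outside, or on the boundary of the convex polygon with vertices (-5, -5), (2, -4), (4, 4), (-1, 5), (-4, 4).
The point (2, 4) lies strictly inside the polygon

Cast a horizontal ray to the right from the query point and count how many polygon edges it crosses (each edge strictly once or zero times, handled with the usual half-open convention). 
Parity of crossings → odd ⇒ inside.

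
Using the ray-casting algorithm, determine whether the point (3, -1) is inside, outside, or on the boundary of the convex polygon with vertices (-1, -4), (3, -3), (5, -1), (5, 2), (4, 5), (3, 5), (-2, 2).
The point (3, -1) lies strictly inside the polygon

Cast a horizontal ray to the right from the query point and count how many polygon edges it crosses (each edge strictly once or zero times, handled with the usual half-open convention). 
Parity of crossings → odd ⇒ inside.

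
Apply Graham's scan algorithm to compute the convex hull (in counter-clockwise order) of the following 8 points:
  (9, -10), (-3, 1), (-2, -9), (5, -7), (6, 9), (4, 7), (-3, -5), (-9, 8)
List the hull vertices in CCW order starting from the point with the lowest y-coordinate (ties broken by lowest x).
Hull (CCW) = [(9, -10), (6, 9), (-9, 8), (-2, -9)]

Graham scan procedure:
  1. Find the pivot p₀ = point with lowest y (tie → lowest x): (9, -10).
  2. Sort the remaining points by polar angle around p₀.
  3. Walk through sorted points, maintaining a stack; pop the top while the last three entries make a non-left turn (cross product ≤ 0).
  4. Final stack is the convex hull in CCW order: (9, -10), (6, 9), (-9, 8), (-2, -9).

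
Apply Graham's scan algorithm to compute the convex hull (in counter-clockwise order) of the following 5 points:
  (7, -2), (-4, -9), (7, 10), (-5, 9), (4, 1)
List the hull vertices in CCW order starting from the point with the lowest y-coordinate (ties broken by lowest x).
Hull (CCW) = [(-4, -9), (7, -2), (7, 10), (-5, 9)]

Graham scan procedure:
  1. Find the pivot p₀ = point with lowest y (tie → lowest x): (-4, -9).
  2. Sort the remaining points by polar angle around p₀.
  3. Walk through sorted points, maintaining a stack; pop the top while the last three entries make a non-left turn (cross product ≤ 0).
  4. Final stack is the convex hull in CCW order: (-4, -9), (7, -2), (7, 10), (-5, 9).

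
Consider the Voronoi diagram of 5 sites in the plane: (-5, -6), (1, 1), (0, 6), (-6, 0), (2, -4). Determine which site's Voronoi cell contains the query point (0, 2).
Nearest site = (1, 1)

The Voronoi cell of site s contains exactly those query points closer to s than to any other site. Compute squared distances from q = (0, 2) to each site:
  (1 − 0)² + (1 − 2)² = 2
  (0 − 0)² + (6 − 2)² = 16
  (-6 − 0)² + (0 − 2)² = 40
  (2 − 0)² + (-4 − 2)² = 40
  (-5 − 0)² + (-6 − 2)² = 89
Minimum is attained by (1, 1), so q lies in its Voronoi cell.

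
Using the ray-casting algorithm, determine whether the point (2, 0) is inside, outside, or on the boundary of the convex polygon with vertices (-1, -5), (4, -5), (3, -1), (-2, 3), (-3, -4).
The point (2, 0) lies strictly outside the polygon

Cast a horizontal ray to the right from the query point and count how many polygon edges it crosses (each edge strictly once or zero times, handled with the usual half-open convention). 
Parity of crossings → even ⇒ outside.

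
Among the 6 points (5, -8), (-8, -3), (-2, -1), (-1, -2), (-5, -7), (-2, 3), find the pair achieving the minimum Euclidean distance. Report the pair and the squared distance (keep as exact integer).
Pair = ((-2, -1), (-1, -2)); squared distance = 2

Compute all C(6, 2) = 15 pairwise squared distances (x_i − x_j)² + (y_i − y_j)². The minimum is 2, attained by the pair ((-2, -1), (-1, -2)).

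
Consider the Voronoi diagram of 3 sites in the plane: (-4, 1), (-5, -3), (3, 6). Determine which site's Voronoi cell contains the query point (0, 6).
Nearest site = (3, 6)

The Voronoi cell of site s contains exactly those query points closer to s than to any other site. Compute squared distances from q = (0, 6) to each site:
  (3 − 0)² + (6 − 6)² = 9
  (-4 − 0)² + (1 − 6)² = 41
  (-5 − 0)² + (-3 − 6)² = 106
Minimum is attained by (3, 6), so q lies in its Voronoi cell.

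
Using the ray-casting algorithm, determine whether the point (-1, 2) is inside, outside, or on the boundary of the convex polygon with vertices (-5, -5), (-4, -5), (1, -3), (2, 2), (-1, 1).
The point (-1, 2) lies strictly outside the polygon

Cast a horizontal ray to the right from the query point and count how many polygon edges it crosses (each edge strictly once or zero times, handled with the usual half-open convention). 
Parity of crossings → even ⇒ outside.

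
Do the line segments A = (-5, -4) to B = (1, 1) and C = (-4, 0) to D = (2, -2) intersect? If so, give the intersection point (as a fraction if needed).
Yes; intersection at (-9/7, -19/21) (t = 13/21 on AB, s = 19/42 on CD)

Parametrize AB as A + t(B − A) = (-5 + 6 t, -4 + 5 t) and CD as C + s(D − C) = (-4 + 6 s, 0 + -2 s). Solve the linear system for (t, s). Determinant = 42 ≠ 0, so a unique intersection of the containing lines exists. Solution: t = 13/21, s = 19/42 — both in [0, 1], so the segments cross. Intersection point: (-9/7, -19/21).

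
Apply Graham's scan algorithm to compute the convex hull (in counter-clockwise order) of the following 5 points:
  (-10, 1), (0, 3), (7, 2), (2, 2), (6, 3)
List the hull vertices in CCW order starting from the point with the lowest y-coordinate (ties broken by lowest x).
Hull (CCW) = [(-10, 1), (7, 2), (6, 3), (0, 3)]

Graham scan procedure:
  1. Find the pivot p₀ = point with lowest y (tie → lowest x): (-10, 1).
  2. Sort the remaining points by polar angle around p₀.
  3. Walk through sorted points, maintaining a stack; pop the top while the last three entries make a non-left turn (cross product ≤ 0).
  4. Final stack is the convex hull in CCW order: (-10, 1), (7, 2), (6, 3), (0, 3).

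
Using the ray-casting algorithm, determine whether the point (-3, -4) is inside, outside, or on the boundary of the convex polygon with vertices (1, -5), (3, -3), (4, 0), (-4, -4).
The point (-3, -4) lies strictly inside the polygon

Cast a horizontal ray to the right from the query point and count how many polygon edges it crosses (each edge strictly once or zero times, handled with the usual half-open convention). 
Parity of crossings → odd ⇒ inside.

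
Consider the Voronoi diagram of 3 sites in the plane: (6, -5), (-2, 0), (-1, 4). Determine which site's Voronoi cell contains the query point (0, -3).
Nearest site = (-2, 0)

The Voronoi cell of site s contains exactly those query points closer to s than to any other site. Compute squared distances from q = (0, -3) to each site:
  (-2 − 0)² + (0 − -3)² = 13
  (6 − 0)² + (-5 − -3)² = 40
  (-1 − 0)² + (4 − -3)² = 50
Minimum is attained by (-2, 0), so q lies in its Voronoi cell.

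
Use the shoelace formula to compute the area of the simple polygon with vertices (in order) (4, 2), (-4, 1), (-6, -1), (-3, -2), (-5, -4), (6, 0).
Area = 69/2

Shoelace formula: Area = (1/2) |Σ_i (x_i · y_{i+1} − x_{i+1} · y_i)| (indices mod n). Compute each cross term:
  (4)(1) − (-4)(2) = 12
  (-4)(-1) − (-6)(1) = 10
  (-6)(-2) − (-3)(-1) = 9
  (-3)(-4) − (-5)(-2) = 2
  (-5)(0) − (6)(-4) = 24
  (6)(2) − (4)(0) = 12
Sum = 69, so (signed) Area = 69/2 = 69/2, |Area| = 69/2.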